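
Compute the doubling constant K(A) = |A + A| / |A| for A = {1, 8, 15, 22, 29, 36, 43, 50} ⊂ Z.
K = |A + A| / |A| = 15/8

Enumerate A + A = {a + b : a, b ∈ A}. With |A| = 8, there are |A|^2 = 64 ordered sum pairs; collecting distinct values, A + A = {2, 9, 16, 23, 30, 37, 44, 51, 58, 65, 72, 79, 86, 93, 100}, so |A + A| = 15. Thus K = 15/8. Here |A + A| = 2|A| − 1 = 15, the minimum possible — so K = 15/8 is minimal, which holds iff A is an arithmetic progression.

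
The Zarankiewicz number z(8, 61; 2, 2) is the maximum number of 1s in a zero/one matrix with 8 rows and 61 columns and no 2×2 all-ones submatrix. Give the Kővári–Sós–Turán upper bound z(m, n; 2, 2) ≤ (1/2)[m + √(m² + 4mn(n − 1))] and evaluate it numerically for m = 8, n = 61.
z(8, 61; 2, 2) ≤ (1/2)[8 + √(8² + 4·8·61·60)] = (1/2)[8 + √117184] = 175.1607

Kővári–Sós–Turán: let r_1, ..., r_8 be the row sums and z = Σ r_i the total number of 1s. Each pair of columns can share at most one row with both entries 1 (else a 2×2 all-ones block appears), so Σ_i C(r_i, 2) ≤ C(61, 2) = 1830. By convexity Σ_i C(r_i, 2) ≥ 8·C(z/8, 2) = z(z − 8)/(2·8), giving z² − 8z − 8·61·60 ≤ 0 and hence z ≤ (1/2)[8 + √(64 + 4·29280)] = (1/2)[8 + √117184] ≈ (1/2)(8 + 342.3215) = 175.1607.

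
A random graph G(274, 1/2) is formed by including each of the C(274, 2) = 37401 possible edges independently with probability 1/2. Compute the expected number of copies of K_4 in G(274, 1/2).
E[# K_4] = C(274, 4) · (1/2)^C(4, 2) = 229741876 / 2^6 = 57435469/16 = 3589716.8125

For each 4-subset S of vertices (there are C(274, 4) = 229741876 such S), let X_S = 1 if S induces a K_4 (all C(4, 2) = 6 edges present). Then P(X_S = 1) = (1/2)^6 = 1/64. By linearity of expectation, E[# K_4] = C(274, 4) · (1/2)^6 = 229741876 / 64 = 57435469/16 = 3589716.8125.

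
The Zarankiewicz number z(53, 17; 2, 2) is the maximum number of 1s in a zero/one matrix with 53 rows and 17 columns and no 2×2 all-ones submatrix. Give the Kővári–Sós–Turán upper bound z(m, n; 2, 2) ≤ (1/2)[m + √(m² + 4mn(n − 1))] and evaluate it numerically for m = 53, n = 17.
z(53, 17; 2, 2) ≤ (1/2)[53 + √(53² + 4·53·17·16)] = (1/2)[53 + √60473] = 149.4563

Kővári–Sós–Turán: let r_1, ..., r_53 be the row sums and z = Σ r_i the total number of 1s. Each pair of columns can share at most one row with both entries 1 (else a 2×2 all-ones block appears), so Σ_i C(r_i, 2) ≤ C(17, 2) = 136. By convexity Σ_i C(r_i, 2) ≥ 53·C(z/53, 2) = z(z − 53)/(2·53), giving z² − 53z − 53·17·16 ≤ 0 and hence z ≤ (1/2)[53 + √(2809 + 4·14416)] = (1/2)[53 + √60473] ≈ (1/2)(53 + 245.9126) = 149.4563.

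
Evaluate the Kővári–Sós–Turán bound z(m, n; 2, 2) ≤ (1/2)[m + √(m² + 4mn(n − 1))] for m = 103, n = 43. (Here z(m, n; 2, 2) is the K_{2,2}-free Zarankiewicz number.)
z(103, 43; 2, 2) ≤ (1/2)[103 + √(103² + 4·103·43·42)] = (1/2)[103 + √754681] = 485.8619

Kővári–Sós–Turán: let r_1, ..., r_103 be the row sums and z = Σ r_i the total number of 1s. Each pair of columns can share at most one row with both entries 1 (else a 2×2 all-ones block appears), so Σ_i C(r_i, 2) ≤ C(43, 2) = 903. By convexity Σ_i C(r_i, 2) ≥ 103·C(z/103, 2) = z(z − 103)/(2·103), giving z² − 103z − 103·43·42 ≤ 0 and hence z ≤ (1/2)[103 + √(10609 + 4·186018)] = (1/2)[103 + √754681] ≈ (1/2)(103 + 868.7238) = 485.8619.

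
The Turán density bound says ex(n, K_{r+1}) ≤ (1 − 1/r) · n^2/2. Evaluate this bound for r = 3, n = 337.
Turán density bound = (2/3) · 337^2/2 = 113569/3 ≈ 37856.3333

Turán's theorem: ex(n, K_{r+1}) is achieved by the complete r-partite Turán graph T(n, r) with parts as balanced as possible, and is at most (1 − 1/r) · n^2/2. For r = 3, n = 337: the density bound is (2/3) · 113569/2 = 113569/3 ≈ 37856.3333. The integer-valued extremum is e(T(337, 3)) = 37856, which is strictly less than the density bound 113569/3 since 3 ∤ 337 (the parts of T(337, 3) cannot all be equal).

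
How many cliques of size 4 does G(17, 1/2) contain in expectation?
E[# K_4] = C(17, 4) · (1/2)^C(4, 2) = 2380 / 2^6 = 595/16 = 37.1875

For each 4-subset S of vertices (there are C(17, 4) = 2380 such S), let X_S = 1 if S induces a K_4 (all C(4, 2) = 6 edges present). Then P(X_S = 1) = (1/2)^6 = 1/64. By linearity of expectation, E[# K_4] = C(17, 4) · (1/2)^6 = 2380 / 64 = 595/16 = 37.1875.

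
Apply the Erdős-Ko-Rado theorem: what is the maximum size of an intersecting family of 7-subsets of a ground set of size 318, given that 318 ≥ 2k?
max |F| = C(317, 6) = 1343856764796

Erdős-Ko-Rado (1961): when n ≥ 2k, max |F| = C(n−1, k−1). The bound is attained by the star {A : i ∈ A} for any fixed i ∈ [n]. Here C(318−1, 7−1) = C(317, 6) = 1343856764796.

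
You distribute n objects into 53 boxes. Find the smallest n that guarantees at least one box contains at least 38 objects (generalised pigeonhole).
n = (38 − 1)·53 + 1 = 1962

By the generalised pigeonhole principle, to guarantee some box contains ≥ r objects we need more than (r − 1) · k objects total. Threshold: n = (r − 1) · k + 1. With r = 38 and k = 53: n = 37 · 53 + 1 = 1961 + 1 = 1962. For n = 1961 = 37 · 53, we can put exactly 37 objects in every box, avoiding 38 in any single one — so 1962 is tight.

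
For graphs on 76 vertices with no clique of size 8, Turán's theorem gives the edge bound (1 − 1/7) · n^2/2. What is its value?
Turán density bound = (6/7) · 76^2/2 = 17328/7 ≈ 2475.4286

Turán's theorem: ex(n, K_{r+1}) is achieved by the complete r-partite Turán graph T(n, r) with parts as balanced as possible, and is at most (1 − 1/r) · n^2/2. For r = 7, n = 76: the density bound is (6/7) · 5776/2 = 17328/7 ≈ 2475.4286. The integer-valued extremum is e(T(76, 7)) = 2475, which is strictly less than the density bound 17328/7 since 7 ∤ 76 (the parts of T(76, 7) cannot all be equal).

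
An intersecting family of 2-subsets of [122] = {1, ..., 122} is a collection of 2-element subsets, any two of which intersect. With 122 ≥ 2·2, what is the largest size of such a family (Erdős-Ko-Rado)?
max |F| = C(121, 1) = 121

The Erdős-Ko-Rado theorem states: for n ≥ 2k, an intersecting family of k-subsets of an n-element set has size at most C(n − 1, k − 1), with equality for 'star' families {A ⊆ [n] : |A| = k, i ∈ A} (fix an element i). For n = 122, k = 2: C(121, 1) = 121.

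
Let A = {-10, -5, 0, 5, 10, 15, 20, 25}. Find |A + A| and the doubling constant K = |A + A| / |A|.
K = |A + A| / |A| = 15/8

Enumerate A + A = {a + b : a, b ∈ A}. With |A| = 8, there are |A|^2 = 64 ordered sum pairs; collecting distinct values, A + A = {-20, -15, -10, -5, 0, 5, 10, 15, 20, 25, 30, 35, 40, 45, 50}, so |A + A| = 15. Thus K = 15/8. Here |A + A| = 2|A| − 1 = 15, the minimum possible — so K = 15/8 is minimal, which holds iff A is an arithmetic progression.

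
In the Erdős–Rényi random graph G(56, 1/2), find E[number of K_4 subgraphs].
E[# K_4] = C(56, 4) · (1/2)^C(4, 2) = 367290 / 2^6 = 183645/32 = 5738.90625

For each 4-subset S of vertices (there are C(56, 4) = 367290 such S), let X_S = 1 if S induces a K_4 (all C(4, 2) = 6 edges present). Then P(X_S = 1) = (1/2)^6 = 1/64. By linearity of expectation, E[# K_4] = C(56, 4) · (1/2)^6 = 367290 / 64 = 183645/32 = 5738.90625.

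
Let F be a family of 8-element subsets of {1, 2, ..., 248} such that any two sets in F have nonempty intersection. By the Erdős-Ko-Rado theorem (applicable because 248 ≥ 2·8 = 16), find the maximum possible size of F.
max |F| = C(247, 7) = 10214006191389

Erdős-Ko-Rado (1961): when n ≥ 2k, max |F| = C(n−1, k−1). The bound is attained by the star {A : i ∈ A} for any fixed i ∈ [n]. Here C(248−1, 8−1) = C(247, 7) = 10214006191389.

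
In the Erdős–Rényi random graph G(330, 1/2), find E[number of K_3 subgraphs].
E[# K_3] = C(330, 3) · (1/2)^C(3, 2) = 5935160 / 2^3 = 741895

For each 3-subset S of vertices (there are C(330, 3) = 5935160 such S), let X_S = 1 if S induces a K_3 (all C(3, 2) = 3 edges present). Then P(X_S = 1) = (1/2)^3 = 1/8. By linearity of expectation, E[# K_3] = C(330, 3) · (1/2)^3 = 5935160 / 8 = 741895.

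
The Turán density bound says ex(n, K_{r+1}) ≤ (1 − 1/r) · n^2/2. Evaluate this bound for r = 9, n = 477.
Turán density bound = (8/9) · 477^2/2 = 101124

Turán's theorem: ex(n, K_{r+1}) is achieved by the complete r-partite Turán graph T(n, r) with parts as balanced as possible, and is at most (1 − 1/r) · n^2/2. For r = 9, n = 477: the density bound is (8/9) · 227529/2 = 101124. Since 9 ∣ 477, the Turán graph T(477, 9) has parts of equal size 53, and its edge count e(T(477, 9)) = 101124 attains the density bound exactly.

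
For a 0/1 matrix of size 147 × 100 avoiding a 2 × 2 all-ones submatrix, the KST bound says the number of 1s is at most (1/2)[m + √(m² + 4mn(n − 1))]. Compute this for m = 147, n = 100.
z(147, 100; 2, 2) ≤ (1/2)[147 + √(147² + 4·147·100·99)] = (1/2)[147 + √5842809] = 1282.0952

Kővári–Sós–Turán: let r_1, ..., r_147 be the row sums and z = Σ r_i the total number of 1s. Each pair of columns can share at most one row with both entries 1 (else a 2×2 all-ones block appears), so Σ_i C(r_i, 2) ≤ C(100, 2) = 4950. By convexity Σ_i C(r_i, 2) ≥ 147·C(z/147, 2) = z(z − 147)/(2·147), giving z² − 147z − 147·100·99 ≤ 0 and hence z ≤ (1/2)[147 + √(21609 + 4·1455300)] = (1/2)[147 + √5842809] ≈ (1/2)(147 + 2417.1903) = 1282.0952.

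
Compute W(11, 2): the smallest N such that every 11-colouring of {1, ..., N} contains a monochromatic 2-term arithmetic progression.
W(11, 2) = 11 + 1 = 12

A 2-term AP is any pair of integers, so a monochromatic 2-AP exists iff some colour is used at least twice. With 11 colours, the colouring i ↦ i on {1, ..., 11} uses each colour once, avoiding any monochromatic pair, so W(11, 2) > 11. For {1, ..., 12}, pigeonhole forces two integers of the same colour, which form a monochromatic 2-AP. Hence W(11, 2) = 12.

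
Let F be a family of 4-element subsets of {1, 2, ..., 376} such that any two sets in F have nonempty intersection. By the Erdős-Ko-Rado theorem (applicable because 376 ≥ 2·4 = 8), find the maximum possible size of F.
max |F| = C(375, 3) = 8718875

Erdős-Ko-Rado (1961): when n ≥ 2k, max |F| = C(n−1, k−1). The bound is attained by the star {A : i ∈ A} for any fixed i ∈ [n]. Here C(376−1, 4−1) = C(375, 3) = 8718875.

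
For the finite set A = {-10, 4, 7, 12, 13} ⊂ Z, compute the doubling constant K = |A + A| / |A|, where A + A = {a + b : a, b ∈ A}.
K = |A + A| / |A| = 15/5 = 3

Enumerate A + A = {a + b : a, b ∈ A}. With |A| = 5, there are |A|^2 = 25 ordered sum pairs; collecting distinct values, A + A = {-20, -6, -3, 2, 3, 8, 11, 14, 16, 17, 19, 20, 24, 25, 26}, so |A + A| = 15. Thus K = 15/5 = 3. For comparison, the minimum possible |A + A| over all 5-element sets is 2·5 − 1 = 9 (so min K = 9/5), attained only by arithmetic progressions.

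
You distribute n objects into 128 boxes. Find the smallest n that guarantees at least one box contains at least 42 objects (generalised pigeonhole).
n = (42 − 1)·128 + 1 = 5249

By the generalised pigeonhole principle, to guarantee some box contains ≥ r objects we need more than (r − 1) · k objects total. Threshold: n = (r − 1) · k + 1. With r = 42 and k = 128: n = 41 · 128 + 1 = 5248 + 1 = 5249. For n = 5248 = 41 · 128, we can put exactly 41 objects in every box, avoiding 42 in any single one — so 5249 is tight.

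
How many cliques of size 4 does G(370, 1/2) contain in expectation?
E[# K_4] = C(370, 4) · (1/2)^C(4, 2) = 768299820 / 2^6 = 192074955/16 = 12004684.6875

For each 4-subset S of vertices (there are C(370, 4) = 768299820 such S), let X_S = 1 if S induces a K_4 (all C(4, 2) = 6 edges present). Then P(X_S = 1) = (1/2)^6 = 1/64. By linearity of expectation, E[# K_4] = C(370, 4) · (1/2)^6 = 768299820 / 64 = 192074955/16 = 12004684.6875.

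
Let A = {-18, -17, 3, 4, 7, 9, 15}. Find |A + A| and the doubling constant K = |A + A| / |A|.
K = |A + A| / |A| = 26/7

Enumerate A + A = {a + b : a, b ∈ A}. With |A| = 7, there are |A|^2 = 49 ordered sum pairs; collecting distinct values, A + A = {-36, -35, -34, -15, -14, -13, -11, -10, -9, -8, -3, -2, 6, 7, 8, 10, 11, 12, 13, 14, 16, 18, 19, 22, 24, 30}, so |A + A| = 26. Thus K = 26/7. For comparison, the minimum possible |A + A| over all 7-element sets is 2·7 − 1 = 13 (so min K = 13/7), attained only by arithmetic progressions.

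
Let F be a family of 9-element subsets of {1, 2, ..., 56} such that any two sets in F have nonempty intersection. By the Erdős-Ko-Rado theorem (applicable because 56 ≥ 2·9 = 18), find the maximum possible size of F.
max |F| = C(55, 8) = 1217566350

The Erdős-Ko-Rado theorem states: for n ≥ 2k, an intersecting family of k-subsets of an n-element set has size at most C(n − 1, k − 1), with equality for 'star' families {A ⊆ [n] : |A| = k, i ∈ A} (fix an element i). For n = 56, k = 9: C(55, 8) = 1217566350.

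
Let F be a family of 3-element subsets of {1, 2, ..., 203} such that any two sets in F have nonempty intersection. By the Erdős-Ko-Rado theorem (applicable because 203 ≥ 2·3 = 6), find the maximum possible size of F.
max |F| = C(202, 2) = 20301

Erdős-Ko-Rado (1961): when n ≥ 2k, max |F| = C(n−1, k−1). The bound is attained by the star {A : i ∈ A} for any fixed i ∈ [n]. Here C(203−1, 3−1) = C(202, 2) = 20301.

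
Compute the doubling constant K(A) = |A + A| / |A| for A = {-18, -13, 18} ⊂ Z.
K = |A + A| / |A| = 6/3 = 2

Enumerate A + A = {a + b : a, b ∈ A}. With |A| = 3, there are |A|^2 = 9 ordered sum pairs; collecting distinct values, A + A = {-36, -31, -26, 0, 5, 36}, so |A + A| = 6. Thus K = 6/3 = 2. For comparison, the minimum possible |A + A| over all 3-element sets is 2·3 − 1 = 5 (so min K = 5/3), attained only by arithmetic progressions.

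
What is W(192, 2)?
W(192, 2) = 192 + 1 = 193

A 2-term AP is any pair of integers, so a monochromatic 2-AP exists iff some colour is used at least twice. With 192 colours, the colouring i ↦ i on {1, ..., 192} uses each colour once, avoiding any monochromatic pair, so W(192, 2) > 192. For {1, ..., 193}, pigeonhole forces two integers of the same colour, which form a monochromatic 2-AP. Hence W(192, 2) = 193.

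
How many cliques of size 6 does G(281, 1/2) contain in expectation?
E[# K_6] = C(281, 6) · (1/2)^C(6, 2) = 647992090956 / 2^15 = 161998022739/8192 ≈ 19775149.260132

For each 6-subset S of vertices (there are C(281, 6) = 647992090956 such S), let X_S = 1 if S induces a K_6 (all C(6, 2) = 15 edges present). Then P(X_S = 1) = (1/2)^15 = 1/32768. By linearity of expectation, E[# K_6] = C(281, 6) · (1/2)^15 = 647992090956 / 32768 = 161998022739/8192 ≈ 19775149.260132.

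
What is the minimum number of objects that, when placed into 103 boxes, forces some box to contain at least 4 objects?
n = (4 − 1)·103 + 1 = 310

By the generalised pigeonhole principle, to guarantee some box contains ≥ r objects we need more than (r − 1) · k objects total. Threshold: n = (r − 1) · k + 1. With r = 4 and k = 103: n = 3 · 103 + 1 = 309 + 1 = 310. For n = 309 = 3 · 103, we can put exactly 3 objects in every box, avoiding 4 in any single one — so 310 is tight.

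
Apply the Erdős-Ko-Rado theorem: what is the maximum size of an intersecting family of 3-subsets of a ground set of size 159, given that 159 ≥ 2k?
max |F| = C(158, 2) = 12403

Erdős-Ko-Rado (1961): when n ≥ 2k, max |F| = C(n−1, k−1). The bound is attained by the star {A : i ∈ A} for any fixed i ∈ [n]. Here C(159−1, 3−1) = C(158, 2) = 12403.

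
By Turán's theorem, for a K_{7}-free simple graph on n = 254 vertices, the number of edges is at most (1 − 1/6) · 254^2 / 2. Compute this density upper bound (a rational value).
Turán density bound = (5/6) · 254^2/2 = 80645/3 ≈ 26881.6667

Turán's theorem: ex(n, K_{r+1}) is achieved by the complete r-partite Turán graph T(n, r) with parts as balanced as possible, and is at most (1 − 1/r) · n^2/2. For r = 6, n = 254: the density bound is (5/6) · 64516/2 = 80645/3 ≈ 26881.6667. The integer-valued extremum is e(T(254, 6)) = 26881, which is strictly less than the density bound 80645/3 since 6 ∤ 254 (the parts of T(254, 6) cannot all be equal).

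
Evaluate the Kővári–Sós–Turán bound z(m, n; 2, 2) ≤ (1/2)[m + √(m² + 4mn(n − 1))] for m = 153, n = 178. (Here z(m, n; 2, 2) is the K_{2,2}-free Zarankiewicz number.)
z(153, 178; 2, 2) ≤ (1/2)[153 + √(153² + 4·153·178·177)] = (1/2)[153 + √19305081] = 2273.3774

Kővári–Sós–Turán: let r_1, ..., r_153 be the row sums and z = Σ r_i the total number of 1s. Each pair of columns can share at most one row with both entries 1 (else a 2×2 all-ones block appears), so Σ_i C(r_i, 2) ≤ C(178, 2) = 15753. By convexity Σ_i C(r_i, 2) ≥ 153·C(z/153, 2) = z(z − 153)/(2·153), giving z² − 153z − 153·178·177 ≤ 0 and hence z ≤ (1/2)[153 + √(23409 + 4·4820418)] = (1/2)[153 + √19305081] ≈ (1/2)(153 + 4393.7548) = 2273.3774.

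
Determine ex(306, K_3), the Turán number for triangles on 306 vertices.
ex(306, K_3) = ⌊306^2/4⌋ = 23409

Mantel (1907): a triangle-free graph on n vertices has at most ⌊n^2/4⌋ edges, with equality for the complete bipartite graph K_{⌊n/2⌋, ⌈n/2⌉}. For n = 306: ⌊306^2/4⌋ = ⌊93636/4⌋ = 23409. The extremal graph is K_{153, 153}, which has 153·153 = 23409 edges.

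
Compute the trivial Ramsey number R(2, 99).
R(2, 99) = 99

R(2, k) = k for all k ≥ 2: in a 2-colouring of K_k, either some edge is red (a red K_2) or all edges are blue (a blue K_k). And K_{98} coloured all-blue has no blue K_99, so R(2, 99) > 98. Hence R(2, 99) = 99.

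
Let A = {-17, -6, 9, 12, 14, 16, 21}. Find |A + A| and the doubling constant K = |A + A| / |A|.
K = |A + A| / |A| = 26/7

Enumerate A + A = {a + b : a, b ∈ A}. With |A| = 7, there are |A|^2 = 49 ordered sum pairs; collecting distinct values, A + A = {-34, -23, -12, -8, -5, -3, -1, 3, 4, 6, 8, 10, 15, 18, 21, 23, 24, 25, 26, 28, 30, 32, 33, 35, 37, 42}, so |A + A| = 26. Thus K = 26/7. For comparison, the minimum possible |A + A| over all 7-element sets is 2·7 − 1 = 13 (so min K = 13/7), attained only by arithmetic progressions.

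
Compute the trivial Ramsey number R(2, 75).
R(2, 75) = 75

R(2, k) = k for all k ≥ 2: in a 2-colouring of K_k, either some edge is red (a red K_2) or all edges are blue (a blue K_k). And K_{74} coloured all-blue has no blue K_75, so R(2, 75) > 74. Hence R(2, 75) = 75.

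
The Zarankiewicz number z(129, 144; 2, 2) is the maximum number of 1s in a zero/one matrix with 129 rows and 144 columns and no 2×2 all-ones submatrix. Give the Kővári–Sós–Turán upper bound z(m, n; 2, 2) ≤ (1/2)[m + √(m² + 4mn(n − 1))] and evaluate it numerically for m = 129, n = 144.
z(129, 144; 2, 2) ≤ (1/2)[129 + √(129² + 4·129·144·143)] = (1/2)[129 + √10642113] = 1695.6126

Kővári–Sós–Turán: let r_1, ..., r_129 be the row sums and z = Σ r_i the total number of 1s. Each pair of columns can share at most one row with both entries 1 (else a 2×2 all-ones block appears), so Σ_i C(r_i, 2) ≤ C(144, 2) = 10296. By convexity Σ_i C(r_i, 2) ≥ 129·C(z/129, 2) = z(z − 129)/(2·129), giving z² − 129z − 129·144·143 ≤ 0 and hence z ≤ (1/2)[129 + √(16641 + 4·2656368)] = (1/2)[129 + √10642113] ≈ (1/2)(129 + 3262.2252) = 1695.6126.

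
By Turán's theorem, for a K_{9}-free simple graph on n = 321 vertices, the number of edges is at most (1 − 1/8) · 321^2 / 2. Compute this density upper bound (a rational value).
Turán density bound = (7/8) · 321^2/2 = 721287/16 ≈ 45080.4375

Turán's theorem: ex(n, K_{r+1}) is achieved by the complete r-partite Turán graph T(n, r) with parts as balanced as possible, and is at most (1 − 1/r) · n^2/2. For r = 8, n = 321: the density bound is (7/8) · 103041/2 = 721287/16 ≈ 45080.4375. The integer-valued extremum is e(T(321, 8)) = 45080, which is strictly less than the density bound 721287/16 since 8 ∤ 321 (the parts of T(321, 8) cannot all be equal).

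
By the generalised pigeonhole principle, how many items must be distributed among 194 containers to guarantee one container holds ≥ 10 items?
n = (10 − 1)·194 + 1 = 1747

By the generalised pigeonhole principle, to guarantee some box contains ≥ r objects we need more than (r − 1) · k objects total. Threshold: n = (r − 1) · k + 1. With r = 10 and k = 194: n = 9 · 194 + 1 = 1746 + 1 = 1747. For n = 1746 = 9 · 194, we can put exactly 9 objects in every box, avoiding 10 in any single one — so 1747 is tight.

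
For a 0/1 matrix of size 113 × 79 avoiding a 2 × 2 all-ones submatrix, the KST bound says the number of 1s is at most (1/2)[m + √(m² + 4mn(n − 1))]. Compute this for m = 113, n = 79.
z(113, 79; 2, 2) ≤ (1/2)[113 + √(113² + 4·113·79·78)] = (1/2)[113 + √2797993] = 892.8601

Kővári–Sós–Turán: let r_1, ..., r_113 be the row sums and z = Σ r_i the total number of 1s. Each pair of columns can share at most one row with both entries 1 (else a 2×2 all-ones block appears), so Σ_i C(r_i, 2) ≤ C(79, 2) = 3081. By convexity Σ_i C(r_i, 2) ≥ 113·C(z/113, 2) = z(z − 113)/(2·113), giving z² − 113z − 113·79·78 ≤ 0 and hence z ≤ (1/2)[113 + √(12769 + 4·696306)] = (1/2)[113 + √2797993] ≈ (1/2)(113 + 1672.7202) = 892.8601.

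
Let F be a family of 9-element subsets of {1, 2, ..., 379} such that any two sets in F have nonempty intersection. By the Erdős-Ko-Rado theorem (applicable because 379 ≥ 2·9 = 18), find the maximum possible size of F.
max |F| = C(378, 8) = 9594647478991575

Erdős-Ko-Rado (1961): when n ≥ 2k, max |F| = C(n−1, k−1). The bound is attained by the star {A : i ∈ A} for any fixed i ∈ [n]. Here C(379−1, 9−1) = C(378, 8) = 9594647478991575.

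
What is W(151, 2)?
W(151, 2) = 151 + 1 = 152

A 2-term AP is any pair of integers, so a monochromatic 2-AP exists iff some colour is used at least twice. With 151 colours, the colouring i ↦ i on {1, ..., 151} uses each colour once, avoiding any monochromatic pair, so W(151, 2) > 151. For {1, ..., 152}, pigeonhole forces two integers of the same colour, which form a monochromatic 2-AP. Hence W(151, 2) = 152.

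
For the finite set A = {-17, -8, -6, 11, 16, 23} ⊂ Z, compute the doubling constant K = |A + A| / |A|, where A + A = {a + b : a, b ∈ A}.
K = |A + A| / |A| = 21/6 = 7/2

Enumerate A + A = {a + b : a, b ∈ A}. With |A| = 6, there are |A|^2 = 36 ordered sum pairs; collecting distinct values, A + A = {-34, -25, -23, -16, -14, -12, -6, -1, 3, 5, 6, 8, 10, 15, 17, 22, 27, 32, 34, 39, 46}, so |A + A| = 21. Thus K = 21/6 = 7/2. For comparison, the minimum possible |A + A| over all 6-element sets is 2·6 − 1 = 11 (so min K = 11/6), attained only by arithmetic progressions.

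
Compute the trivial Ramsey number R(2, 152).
R(2, 152) = 152

R(2, k) = k for all k ≥ 2: in a 2-colouring of K_k, either some edge is red (a red K_2) or all edges are blue (a blue K_k). And K_{151} coloured all-blue has no blue K_152, so R(2, 152) > 151. Hence R(2, 152) = 152.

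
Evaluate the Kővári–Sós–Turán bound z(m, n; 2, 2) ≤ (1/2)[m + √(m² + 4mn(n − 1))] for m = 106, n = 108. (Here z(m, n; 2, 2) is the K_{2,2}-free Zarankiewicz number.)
z(106, 108; 2, 2) ≤ (1/2)[106 + √(106² + 4·106·108·107)] = (1/2)[106 + √4910980] = 1161.0366

Kővári–Sós–Turán: let r_1, ..., r_106 be the row sums and z = Σ r_i the total number of 1s. Each pair of columns can share at most one row with both entries 1 (else a 2×2 all-ones block appears), so Σ_i C(r_i, 2) ≤ C(108, 2) = 5778. By convexity Σ_i C(r_i, 2) ≥ 106·C(z/106, 2) = z(z − 106)/(2·106), giving z² − 106z − 106·108·107 ≤ 0 and hence z ≤ (1/2)[106 + √(11236 + 4·1224936)] = (1/2)[106 + √4910980] ≈ (1/2)(106 + 2216.0731) = 1161.0366.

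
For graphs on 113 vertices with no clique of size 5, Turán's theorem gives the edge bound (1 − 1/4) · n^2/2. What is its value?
Turán density bound = (3/4) · 113^2/2 = 38307/8 ≈ 4788.375

Turán's theorem: ex(n, K_{r+1}) is achieved by the complete r-partite Turán graph T(n, r) with parts as balanced as possible, and is at most (1 − 1/r) · n^2/2. For r = 4, n = 113: the density bound is (3/4) · 12769/2 = 38307/8 ≈ 4788.375. The integer-valued extremum is e(T(113, 4)) = 4788, which is strictly less than the density bound 38307/8 since 4 ∤ 113 (the parts of T(113, 4) cannot all be equal).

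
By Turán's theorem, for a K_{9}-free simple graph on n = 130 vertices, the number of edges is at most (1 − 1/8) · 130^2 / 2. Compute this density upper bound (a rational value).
Turán density bound = (7/8) · 130^2/2 = 29575/4 ≈ 7393.75

Turán's theorem: ex(n, K_{r+1}) is achieved by the complete r-partite Turán graph T(n, r) with parts as balanced as possible, and is at most (1 − 1/r) · n^2/2. For r = 8, n = 130: the density bound is (7/8) · 16900/2 = 29575/4 ≈ 7393.75. The integer-valued extremum is e(T(130, 8)) = 7393, which is strictly less than the density bound 29575/4 since 8 ∤ 130 (the parts of T(130, 8) cannot all be equal).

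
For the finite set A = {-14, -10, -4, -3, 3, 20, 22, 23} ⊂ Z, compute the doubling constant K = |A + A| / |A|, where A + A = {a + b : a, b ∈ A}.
K = |A + A| / |A| = 33/8

Enumerate A + A = {a + b : a, b ∈ A}. With |A| = 8, there are |A|^2 = 64 ordered sum pairs; collecting distinct values, A + A = {-28, -24, -20, -18, -17, -14, -13, -11, -8, -7, -6, -1, 0, 6, 8, 9, 10, 12, 13, 16, 17, 18, 19, 20, 23, 25, 26, 40, 42, 43, 44, 45, 46}, so |A + A| = 33. Thus K = 33/8. For comparison, the minimum possible |A + A| over all 8-element sets is 2·8 − 1 = 15 (so min K = 15/8), attained only by arithmetic progressions.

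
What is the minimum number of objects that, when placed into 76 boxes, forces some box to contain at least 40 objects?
n = (40 − 1)·76 + 1 = 2965

By the generalised pigeonhole principle, to guarantee some box contains ≥ r objects we need more than (r − 1) · k objects total. Threshold: n = (r − 1) · k + 1. With r = 40 and k = 76: n = 39 · 76 + 1 = 2964 + 1 = 2965. For n = 2964 = 39 · 76, we can put exactly 39 objects in every box, avoiding 40 in any single one — so 2965 is tight.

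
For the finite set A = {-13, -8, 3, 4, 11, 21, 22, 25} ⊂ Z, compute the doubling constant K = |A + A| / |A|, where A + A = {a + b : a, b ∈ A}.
K = |A + A| / |A| = 33/8

Enumerate A + A = {a + b : a, b ∈ A}. With |A| = 8, there are |A|^2 = 64 ordered sum pairs; collecting distinct values, A + A = {-26, -21, -16, -10, -9, -5, -4, -2, 3, 6, 7, 8, 9, 12, 13, 14, 15, 17, 22, 24, 25, 26, 28, 29, 32, 33, 36, 42, 43, 44, 46, 47, 50}, so |A + A| = 33. Thus K = 33/8. For comparison, the minimum possible |A + A| over all 8-element sets is 2·8 − 1 = 15 (so min K = 15/8), attained only by arithmetic progressions.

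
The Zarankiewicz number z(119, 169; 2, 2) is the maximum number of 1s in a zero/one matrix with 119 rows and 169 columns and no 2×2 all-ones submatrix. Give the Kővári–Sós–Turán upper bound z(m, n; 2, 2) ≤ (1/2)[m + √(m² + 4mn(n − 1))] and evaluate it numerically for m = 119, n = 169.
z(119, 169; 2, 2) ≤ (1/2)[119 + √(119² + 4·119·169·168)] = (1/2)[119 + √13528753] = 1898.5727

Kővári–Sós–Turán: let r_1, ..., r_119 be the row sums and z = Σ r_i the total number of 1s. Each pair of columns can share at most one row with both entries 1 (else a 2×2 all-ones block appears), so Σ_i C(r_i, 2) ≤ C(169, 2) = 14196. By convexity Σ_i C(r_i, 2) ≥ 119·C(z/119, 2) = z(z − 119)/(2·119), giving z² − 119z − 119·169·168 ≤ 0 and hence z ≤ (1/2)[119 + √(14161 + 4·3378648)] = (1/2)[119 + √13528753] ≈ (1/2)(119 + 3678.1453) = 1898.5727.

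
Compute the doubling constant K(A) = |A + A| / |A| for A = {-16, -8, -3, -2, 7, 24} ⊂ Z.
K = |A + A| / |A| = 21/6 = 7/2

Enumerate A + A = {a + b : a, b ∈ A}. With |A| = 6, there are |A|^2 = 36 ordered sum pairs; collecting distinct values, A + A = {-32, -24, -19, -18, -16, -11, -10, -9, -6, -5, -4, -1, 4, 5, 8, 14, 16, 21, 22, 31, 48}, so |A + A| = 21. Thus K = 21/6 = 7/2. For comparison, the minimum possible |A + A| over all 6-element sets is 2·6 − 1 = 11 (so min K = 11/6), attained only by arithmetic progressions.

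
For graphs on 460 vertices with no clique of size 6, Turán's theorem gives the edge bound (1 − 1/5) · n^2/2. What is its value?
Turán density bound = (4/5) · 460^2/2 = 84640

Turán's theorem: ex(n, K_{r+1}) is achieved by the complete r-partite Turán graph T(n, r) with parts as balanced as possible, and is at most (1 − 1/r) · n^2/2. For r = 5, n = 460: the density bound is (4/5) · 211600/2 = 84640. Since 5 ∣ 460, the Turán graph T(460, 5) has parts of equal size 92, and its edge count e(T(460, 5)) = 84640 attains the density bound exactly.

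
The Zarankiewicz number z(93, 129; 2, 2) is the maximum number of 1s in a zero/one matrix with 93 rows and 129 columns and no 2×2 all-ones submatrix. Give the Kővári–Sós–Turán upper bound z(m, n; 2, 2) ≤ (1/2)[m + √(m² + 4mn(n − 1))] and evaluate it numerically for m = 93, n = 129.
z(93, 129; 2, 2) ≤ (1/2)[93 + √(93² + 4·93·129·128)] = (1/2)[93 + √6151113] = 1286.5719

Kővári–Sós–Turán: let r_1, ..., r_93 be the row sums and z = Σ r_i the total number of 1s. Each pair of columns can share at most one row with both entries 1 (else a 2×2 all-ones block appears), so Σ_i C(r_i, 2) ≤ C(129, 2) = 8256. By convexity Σ_i C(r_i, 2) ≥ 93·C(z/93, 2) = z(z − 93)/(2·93), giving z² − 93z − 93·129·128 ≤ 0 and hence z ≤ (1/2)[93 + √(8649 + 4·1535616)] = (1/2)[93 + √6151113] ≈ (1/2)(93 + 2480.1437) = 1286.5719.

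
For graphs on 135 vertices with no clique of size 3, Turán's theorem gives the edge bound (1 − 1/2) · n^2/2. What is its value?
Turán density bound = (1/2) · 135^2/2 = 18225/4 ≈ 4556.25

Turán's theorem: ex(n, K_{r+1}) is achieved by the complete r-partite Turán graph T(n, r) with parts as balanced as possible, and is at most (1 − 1/r) · n^2/2. For r = 2, n = 135: the density bound is (1/2) · 18225/2 = 18225/4 ≈ 4556.25. The integer-valued extremum is e(T(135, 2)) = 4556, which is strictly less than the density bound 18225/4 since 2 ∤ 135 (the parts of T(135, 2) cannot all be equal).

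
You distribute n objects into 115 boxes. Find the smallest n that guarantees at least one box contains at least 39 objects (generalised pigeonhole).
n = (39 − 1)·115 + 1 = 4371

By the generalised pigeonhole principle, to guarantee some box contains ≥ r objects we need more than (r − 1) · k objects total. Threshold: n = (r − 1) · k + 1. With r = 39 and k = 115: n = 38 · 115 + 1 = 4370 + 1 = 4371. For n = 4370 = 38 · 115, we can put exactly 38 objects in every box, avoiding 39 in any single one — so 4371 is tight.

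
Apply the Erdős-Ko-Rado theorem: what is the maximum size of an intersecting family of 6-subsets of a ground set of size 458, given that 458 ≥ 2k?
max |F| = C(457, 5) = 162504446286

Erdős-Ko-Rado (1961): when n ≥ 2k, max |F| = C(n−1, k−1). The bound is attained by the star {A : i ∈ A} for any fixed i ∈ [n]. Here C(458−1, 6−1) = C(457, 5) = 162504446286.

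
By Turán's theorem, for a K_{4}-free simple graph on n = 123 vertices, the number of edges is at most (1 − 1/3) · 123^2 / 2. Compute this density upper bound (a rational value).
Turán density bound = (2/3) · 123^2/2 = 5043

Turán's theorem: ex(n, K_{r+1}) is achieved by the complete r-partite Turán graph T(n, r) with parts as balanced as possible, and is at most (1 − 1/r) · n^2/2. For r = 3, n = 123: the density bound is (2/3) · 15129/2 = 5043. Since 3 ∣ 123, the Turán graph T(123, 3) has parts of equal size 41, and its edge count e(T(123, 3)) = 5043 attains the density bound exactly.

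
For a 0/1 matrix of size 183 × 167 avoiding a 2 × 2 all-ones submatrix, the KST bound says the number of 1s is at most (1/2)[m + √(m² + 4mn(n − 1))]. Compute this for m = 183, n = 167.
z(183, 167; 2, 2) ≤ (1/2)[183 + √(183² + 4·183·167·166)] = (1/2)[183 + √20325993] = 2345.7179

Kővári–Sós–Turán: let r_1, ..., r_183 be the row sums and z = Σ r_i the total number of 1s. Each pair of columns can share at most one row with both entries 1 (else a 2×2 all-ones block appears), so Σ_i C(r_i, 2) ≤ C(167, 2) = 13861. By convexity Σ_i C(r_i, 2) ≥ 183·C(z/183, 2) = z(z − 183)/(2·183), giving z² − 183z − 183·167·166 ≤ 0 and hence z ≤ (1/2)[183 + √(33489 + 4·5073126)] = (1/2)[183 + √20325993] ≈ (1/2)(183 + 4508.4358) = 2345.7179.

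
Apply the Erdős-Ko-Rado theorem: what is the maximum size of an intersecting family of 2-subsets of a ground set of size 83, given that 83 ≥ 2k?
max |F| = C(82, 1) = 82

Erdős-Ko-Rado (1961): when n ≥ 2k, max |F| = C(n−1, k−1). The bound is attained by the star {A : i ∈ A} for any fixed i ∈ [n]. Here C(83−1, 2−1) = C(82, 1) = 82.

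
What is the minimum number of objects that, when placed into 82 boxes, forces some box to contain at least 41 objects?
n = (41 − 1)·82 + 1 = 3281

By the generalised pigeonhole principle, to guarantee some box contains ≥ r objects we need more than (r − 1) · k objects total. Threshold: n = (r − 1) · k + 1. With r = 41 and k = 82: n = 40 · 82 + 1 = 3280 + 1 = 3281. For n = 3280 = 40 · 82, we can put exactly 40 objects in every box, avoiding 41 in any single one — so 3281 is tight.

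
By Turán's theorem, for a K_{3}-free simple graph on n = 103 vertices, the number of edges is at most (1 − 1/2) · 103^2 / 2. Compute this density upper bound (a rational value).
Turán density bound = (1/2) · 103^2/2 = 10609/4 ≈ 2652.25

Turán's theorem: ex(n, K_{r+1}) is achieved by the complete r-partite Turán graph T(n, r) with parts as balanced as possible, and is at most (1 − 1/r) · n^2/2. For r = 2, n = 103: the density bound is (1/2) · 10609/2 = 10609/4 ≈ 2652.25. The integer-valued extremum is e(T(103, 2)) = 2652, which is strictly less than the density bound 10609/4 since 2 ∤ 103 (the parts of T(103, 2) cannot all be equal).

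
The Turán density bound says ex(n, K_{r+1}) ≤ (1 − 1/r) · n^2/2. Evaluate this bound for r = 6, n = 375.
Turán density bound = (5/6) · 375^2/2 = 234375/4 ≈ 58593.75

Turán's theorem: ex(n, K_{r+1}) is achieved by the complete r-partite Turán graph T(n, r) with parts as balanced as possible, and is at most (1 − 1/r) · n^2/2. For r = 6, n = 375: the density bound is (5/6) · 140625/2 = 234375/4 ≈ 58593.75. The integer-valued extremum is e(T(375, 6)) = 58593, which is strictly less than the density bound 234375/4 since 6 ∤ 375 (the parts of T(375, 6) cannot all be equal).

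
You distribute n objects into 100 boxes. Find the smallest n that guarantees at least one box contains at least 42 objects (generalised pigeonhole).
n = (42 − 1)·100 + 1 = 4101

By the generalised pigeonhole principle, to guarantee some box contains ≥ r objects we need more than (r − 1) · k objects total. Threshold: n = (r − 1) · k + 1. With r = 42 and k = 100: n = 41 · 100 + 1 = 4100 + 1 = 4101. For n = 4100 = 41 · 100, we can put exactly 41 objects in every box, avoiding 42 in any single one — so 4101 is tight.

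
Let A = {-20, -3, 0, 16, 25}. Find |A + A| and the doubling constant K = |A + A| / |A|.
K = |A + A| / |A| = 15/5 = 3

Enumerate A + A = {a + b : a, b ∈ A}. With |A| = 5, there are |A|^2 = 25 ordered sum pairs; collecting distinct values, A + A = {-40, -23, -20, -6, -4, -3, 0, 5, 13, 16, 22, 25, 32, 41, 50}, so |A + A| = 15. Thus K = 15/5 = 3. For comparison, the minimum possible |A + A| over all 5-element sets is 2·5 − 1 = 9 (so min K = 9/5), attained only by arithmetic progressions.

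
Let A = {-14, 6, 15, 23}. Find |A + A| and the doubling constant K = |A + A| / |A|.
K = |A + A| / |A| = 10/4 = 5/2

Enumerate A + A = {a + b : a, b ∈ A}. With |A| = 4, there are |A|^2 = 16 ordered sum pairs; collecting distinct values, A + A = {-28, -8, 1, 9, 12, 21, 29, 30, 38, 46}, so |A + A| = 10. Thus K = 10/4 = 5/2. For comparison, the minimum possible |A + A| over all 4-element sets is 2·4 − 1 = 7 (so min K = 7/4), attained only by arithmetic progressions.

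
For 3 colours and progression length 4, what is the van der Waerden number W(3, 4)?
W(3, 4) = 293

This is a classical value, W(3, 4) = 293, established by combining an explicit 3-colouring of {1, ..., 292} with no monochromatic 4-AP (giving the lower bound W(3, 4) > 292) and a finite case analysis / exhaustive computer search showing every 3-colouring of {1, ..., 293} has such an AP.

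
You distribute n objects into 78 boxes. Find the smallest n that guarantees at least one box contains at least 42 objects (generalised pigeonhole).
n = (42 − 1)·78 + 1 = 3199

By the generalised pigeonhole principle, to guarantee some box contains ≥ r objects we need more than (r − 1) · k objects total. Threshold: n = (r − 1) · k + 1. With r = 42 and k = 78: n = 41 · 78 + 1 = 3198 + 1 = 3199. For n = 3198 = 41 · 78, we can put exactly 41 objects in every box, avoiding 42 in any single one — so 3199 is tight.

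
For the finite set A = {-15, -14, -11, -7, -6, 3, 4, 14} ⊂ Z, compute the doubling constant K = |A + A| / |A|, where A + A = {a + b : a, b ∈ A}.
K = |A + A| / |A| = 29/8

Enumerate A + A = {a + b : a, b ∈ A}. With |A| = 8, there are |A|^2 = 64 ordered sum pairs; collecting distinct values, A + A = {-30, -29, -28, -26, -25, -22, -21, -20, -18, -17, -14, -13, -12, -11, -10, -8, -7, -4, -3, -2, -1, 0, 3, 6, 7, 8, 17, 18, 28}, so |A + A| = 29. Thus K = 29/8. For comparison, the minimum possible |A + A| over all 8-element sets is 2·8 − 1 = 15 (so min K = 15/8), attained only by arithmetic progressions.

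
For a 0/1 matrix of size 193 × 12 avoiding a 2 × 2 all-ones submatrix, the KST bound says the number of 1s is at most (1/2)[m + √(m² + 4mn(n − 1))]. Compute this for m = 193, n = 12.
z(193, 12; 2, 2) ≤ (1/2)[193 + √(193² + 4·193·12·11)] = (1/2)[193 + √139153] = 283.0161

Kővári–Sós–Turán: let r_1, ..., r_193 be the row sums and z = Σ r_i the total number of 1s. Each pair of columns can share at most one row with both entries 1 (else a 2×2 all-ones block appears), so Σ_i C(r_i, 2) ≤ C(12, 2) = 66. By convexity Σ_i C(r_i, 2) ≥ 193·C(z/193, 2) = z(z − 193)/(2·193), giving z² − 193z − 193·12·11 ≤ 0 and hence z ≤ (1/2)[193 + √(37249 + 4·25476)] = (1/2)[193 + √139153] ≈ (1/2)(193 + 373.0322) = 283.0161.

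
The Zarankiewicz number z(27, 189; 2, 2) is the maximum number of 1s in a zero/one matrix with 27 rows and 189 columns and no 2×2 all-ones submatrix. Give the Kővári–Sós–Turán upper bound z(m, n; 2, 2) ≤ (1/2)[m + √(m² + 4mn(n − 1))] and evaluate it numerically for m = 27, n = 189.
z(27, 189; 2, 2) ≤ (1/2)[27 + √(27² + 4·27·189·188)] = (1/2)[27 + √3838185] = 993.0643

Kővári–Sós–Turán: let r_1, ..., r_27 be the row sums and z = Σ r_i the total number of 1s. Each pair of columns can share at most one row with both entries 1 (else a 2×2 all-ones block appears), so Σ_i C(r_i, 2) ≤ C(189, 2) = 17766. By convexity Σ_i C(r_i, 2) ≥ 27·C(z/27, 2) = z(z − 27)/(2·27), giving z² − 27z − 27·189·188 ≤ 0 and hence z ≤ (1/2)[27 + √(729 + 4·959364)] = (1/2)[27 + √3838185] ≈ (1/2)(27 + 1959.1286) = 993.0643.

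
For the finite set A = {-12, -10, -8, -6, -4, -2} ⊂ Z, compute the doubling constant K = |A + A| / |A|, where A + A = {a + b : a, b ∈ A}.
K = |A + A| / |A| = 11/6

Enumerate A + A = {a + b : a, b ∈ A}. With |A| = 6, there are |A|^2 = 36 ordered sum pairs; collecting distinct values, A + A = {-24, -22, -20, -18, -16, -14, -12, -10, -8, -6, -4}, so |A + A| = 11. Thus K = 11/6. Here |A + A| = 2|A| − 1 = 11, the minimum possible — so K = 11/6 is minimal, which holds iff A is an arithmetic progression.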